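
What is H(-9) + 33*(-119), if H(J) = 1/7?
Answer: -27488/7 ≈ -3926.9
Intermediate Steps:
H(J) = ⅐
H(-9) + 33*(-119) = ⅐ + 33*(-119) = ⅐ - 3927 = -27488/7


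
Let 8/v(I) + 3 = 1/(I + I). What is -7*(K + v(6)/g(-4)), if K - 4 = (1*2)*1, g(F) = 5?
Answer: -954/25 ≈ -38.160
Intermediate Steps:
v(I) = 8/(-3 + 1/(2*I)) (v(I) = 8/(-3 + 1/(I + I)) = 8/(-3 + 1/(2*I)))
K = 6 (K = 4 + (1*2)*1 = 4 + 2*1 = 4 + 2 = 6)
-7*(K + v(6)/g(-4)) = -7*(6 - 16*6/(-1 + 6*6)/5) = -7*(6 - 16*6/(-1 + 36)*(1/5)) = -7*(6 - 16*6/35*(1/5)) = -7*(6 - 16*6*1/35*(1/5)) = -7*(6 - 96/35*1/5) = -7*(6 - 96/175) = -7*954/175 = -954/25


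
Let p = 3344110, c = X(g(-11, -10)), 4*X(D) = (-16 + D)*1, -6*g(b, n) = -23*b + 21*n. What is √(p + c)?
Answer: √481551006/12 ≈ 1828.7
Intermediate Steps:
g(b, n) = -7*n/2 + 23*b/6 (g(b, n) = -(-23*b + 21*n)/6 = -7*n/2 + 23*b/6)
X(D) = -4 + D/4 (X(D) = ((-16 + D)*1)/4 = (-16 + D)/4 = -4 + D/4)
c = -139/24 (c = -4 + (-7/2*(-10) + (23/6)*(-11))/4 = -4 + (35 - 253/6)/4 = -4 + (¼)*(-43/6) = -4 - 43/24 = -139/24 ≈ -5.7917)
√(p + c) = √(3344110 - 139/24) = √(80258501/24) = √481551006/12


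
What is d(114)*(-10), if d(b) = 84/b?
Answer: -140/19 ≈ -7.3684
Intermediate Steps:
d(114)*(-10) = (84/114)*(-10) = (84*(1/114))*(-10) = (14/19)*(-10) = -140/19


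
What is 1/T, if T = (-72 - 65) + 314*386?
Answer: 1/121067 ≈ 8.2599e-6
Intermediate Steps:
T = 121067 (T = -137 + 121204 = 121067)
1/T = 1/121067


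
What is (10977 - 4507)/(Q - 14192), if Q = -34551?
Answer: -6470/48743 ≈ -0.13274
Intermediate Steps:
(10977 - 4507)/(Q - 14192) = (10977 - 4507)/(-34551 - 14192) = 6470/(-48743) = 6470*(-1/48743) = -6470/48743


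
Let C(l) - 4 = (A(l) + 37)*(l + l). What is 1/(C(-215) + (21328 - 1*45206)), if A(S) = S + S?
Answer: 1/145116 ≈ 6.8910e-6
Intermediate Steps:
A(S) = 2*S
C(l) = 4 + 2*l*(37 + 2*l) (C(l) = 4 + (2*l + 37)*(l + l) = 4 + (37 + 2*l)*(2*l) = 4 + 2*l*(37 + 2*l))
1/(C(-215) + (21328 - 1*45206)) = 1/((4 + 4*(-215)² + 74*(-215)) + (21328 - 1*45206)) = 1/((4 + 4*46225 - 15910) + (21328 - 45206)) = 1/((4 + 184900 - 15910) - 23878) = 1/(168994 - 23878) = 1/145116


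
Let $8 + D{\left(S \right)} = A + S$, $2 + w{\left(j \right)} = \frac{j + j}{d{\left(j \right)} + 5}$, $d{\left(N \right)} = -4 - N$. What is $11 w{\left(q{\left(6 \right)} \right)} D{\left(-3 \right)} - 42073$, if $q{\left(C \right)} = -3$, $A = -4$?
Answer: $- \frac{82991}{2} \approx -41496.0$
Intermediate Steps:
$w{\left(j \right)} = -2 + \frac{2 j}{1 - j}$ ($w{\left(j \right)} = -2 + \frac{j + j}{\left(-4 - j\right) + 5} = -2 + \frac{2 j}{1 - j}$)
$D{\left(S \right)} = -12 + S$ ($D{\left(S \right)} = -8 + \left(-4 + S\right) = -12 + S$)
$11 w{\left(q{\left(6 \right)} \right)} D{\left(-3 \right)} - 42073 = 11 \frac{2 \left(1 - -6\right)}{-1 - 3} \left(-12 - 3\right) - 42073 = 11 \frac{2 \left(1 + 6\right)}{-4} \left(-15\right) - 42073 = 11 \cdot 2 \left(- \frac{1}{4}\right) 7 \left(-15\right) - 42073 = 11 \left(- \frac{7}{2}\right) \left(-15\right) - 42073 = \left(- \frac{77}{2}\right) \left(-15\right) - 42073 = \frac{1155}{2} - 42073 = - \frac{82991}{2}$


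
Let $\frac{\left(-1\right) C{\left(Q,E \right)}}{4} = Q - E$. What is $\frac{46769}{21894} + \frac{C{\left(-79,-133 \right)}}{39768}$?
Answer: $\frac{77299187}{36278358} \approx 2.1307$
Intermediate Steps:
$C{\left(Q,E \right)} = - 4 Q + 4 E$ ($C{\left(Q,E \right)} = - 4 \left(Q - E\right) = - 4 Q + 4 E$)
$\frac{46769}{21894} + \frac{C{\left(-79,-133 \right)}}{39768} = \frac{46769}{21894} + \frac{\left(-4\right) \left(-79\right) + 4 \left(-133\right)}{39768} = 46769 \cdot \frac{1}{21894} + \left(316 - 532\right) \frac{1}{39768} = \frac{46769}{21894} - \frac{9}{1657} = \frac{77299187}{36278358}$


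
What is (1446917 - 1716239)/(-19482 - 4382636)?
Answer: 134661/2201059 ≈ 0.061180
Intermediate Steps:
(1446917 - 1716239)/(-19482 - 4382636) = -269322/(-4402118) = -269322*(-1/4402118) = 134661/2201059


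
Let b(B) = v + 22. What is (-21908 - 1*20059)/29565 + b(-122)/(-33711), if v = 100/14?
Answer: -21588841/15199695 ≈ -1.4203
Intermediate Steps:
v = 50/7 (v = 100*(1/14) = 50/7 ≈ 7.1429)
b(B) = 204/7 (b(B) = 50/7 + 22 = 204/7)
(-21908 - 1*20059)/29565 + b(-122)/(-33711) = (-21908 - 1*20059)/29565 + (204/7)/(-33711) = (-21908 - 20059)*(1/29565) + (204/7)*(-1/33711) = -41967*1/29565 - 4/4627 = -4663/3285 - 4/4627 = -21588841/15199695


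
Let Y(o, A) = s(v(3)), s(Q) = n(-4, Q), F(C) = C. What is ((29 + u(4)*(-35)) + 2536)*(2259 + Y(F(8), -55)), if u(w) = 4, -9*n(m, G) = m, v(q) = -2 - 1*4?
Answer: 49312375/9 ≈ 5.4792e+6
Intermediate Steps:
v(q) = -6 (v(q) = -2 - 4 = -6)
n(m, G) = -m/9
s(Q) = 4/9 (s(Q) = -1/9*(-4) = 4/9)
Y(o, A) = 4/9
((29 + u(4)*(-35)) + 2536)*(2259 + Y(F(8), -55)) = ((29 + 4*(-35)) + 2536)*(2259 + 4/9) = ((29 - 140) + 2536)*(20335/9) = (-111 + 2536)*(20335/9) = 2425*(20335/9) = 49312375/9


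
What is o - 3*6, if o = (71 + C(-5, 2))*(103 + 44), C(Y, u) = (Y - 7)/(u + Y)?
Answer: 11007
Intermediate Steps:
C(Y, u) = (-7 + Y)/(Y + u)
o = 11025 (o = (71 + (-7 - 5)/(-5 + 2))*(103 + 44) = (71 - 12/(-3))*147 = (71 - ⅓*(-12))*147 = (71 + 4)*147 = 75*147 = 11025)
o - 3*6 = 11025 - 3*6 = 11025 - 1*18 = 11025 - 18 = 11007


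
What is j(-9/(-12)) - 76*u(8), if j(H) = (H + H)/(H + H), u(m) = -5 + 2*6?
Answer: -531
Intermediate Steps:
u(m) = 7 (u(m) = -5 + 12 = 7)
j(H) = 1 (j(H) = (2*H)/((2*H)) = (2*H)*(1/(2*H)) = 1)
j(-9/(-12)) - 76*u(8) = 1 - 76*7 = 1 - 532 = -531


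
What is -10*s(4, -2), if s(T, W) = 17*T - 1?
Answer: -670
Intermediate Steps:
s(T, W) = -1 + 17*T
-10*s(4, -2) = -10*(-1 + 17*4) = -10*(-1 + 68) = -10*67 = -670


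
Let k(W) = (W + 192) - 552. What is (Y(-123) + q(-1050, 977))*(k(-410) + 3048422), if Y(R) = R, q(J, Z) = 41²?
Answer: 4748241816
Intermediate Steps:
q(J, Z) = 1681
k(W) = -360 + W (k(W) = (192 + W) - 552 = -360 + W)
(Y(-123) + q(-1050, 977))*(k(-410) + 3048422) = (-123 + 1681)*((-360 - 410) + 3048422) = 1558*(-770 + 3048422) = 1558*3047652 = 4748241816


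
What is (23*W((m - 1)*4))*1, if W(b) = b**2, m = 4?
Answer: 3312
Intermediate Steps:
(23*W((m - 1)*4))*1 = (23*((4 - 1)*4)**2)*1 = (23*(3*4)**2)*1 = (23*12**2)*1 = (23*144)*1 = 3312*1 = 3312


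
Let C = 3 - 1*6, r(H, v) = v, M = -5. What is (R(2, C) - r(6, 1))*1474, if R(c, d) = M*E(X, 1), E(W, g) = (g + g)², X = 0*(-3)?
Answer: -30954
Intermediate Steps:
X = 0
E(W, g) = 4*g² (E(W, g) = (2*g)² = 4*g²)
C = -3 (C = 3 - 6 = -3)
R(c, d) = -20 (R(c, d) = -20*1² = -20)
(R(2, C) - r(6, 1))*1474 = (-20 - 1*1)*1474 = (-20 - 1)*1474 = -21*1474 = -30954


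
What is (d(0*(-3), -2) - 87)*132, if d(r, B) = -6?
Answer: -12276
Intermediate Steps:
(d(0*(-3), -2) - 87)*132 = (-6 - 87)*132 = -93*132 = -12276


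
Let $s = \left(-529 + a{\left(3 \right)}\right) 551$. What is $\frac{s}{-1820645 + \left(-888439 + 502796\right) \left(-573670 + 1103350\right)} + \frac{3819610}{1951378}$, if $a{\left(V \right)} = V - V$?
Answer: $\frac{390114633228251456}{199303216245040765} \approx 1.9574$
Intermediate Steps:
$a{\left(V \right)} = 0$
$s = -291479$ ($s = \left(-529 + 0\right) 551 = \left(-529\right) 551 = -291479$)
$\frac{s}{-1820645 + \left(-888439 + 502796\right) \left(-573670 + 1103350\right)} + \frac{3819610}{1951378} = - \frac{291479}{-1820645 + \left(-888439 + 502796\right) \left(-573670 + 1103350\right)} + \frac{3819610}{1951378} = - \frac{291479}{-1820645 - 204267384240} + 3819610 \cdot \frac{1}{1951378} = - \frac{291479}{-1820645 - 204267384240} + \frac{1909805}{975689} = - \frac{291479}{-204269204885} + \frac{1909805}{975689} = \left(-291479\right) \left(- \frac{1}{204269204885}\right) + \frac{1909805}{975689} = \frac{291479}{204269204885} + \frac{1909805}{975689} = \frac{390114633228251456}{199303216245040765}$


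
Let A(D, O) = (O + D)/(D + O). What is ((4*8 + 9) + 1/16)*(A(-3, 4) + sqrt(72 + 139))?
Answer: 657/16 + 657*sqrt(211)/16 ≈ 637.53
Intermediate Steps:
A(D, O) = 1 (A(D, O) = (D + O)/(D + O) = 1)
((4*8 + 9) + 1/16)*(A(-3, 4) + sqrt(72 + 139)) = ((4*8 + 9) + 1/16)*(1 + sqrt(72 + 139)) = ((32 + 9) + 1/16)*(1 + sqrt(211)) = (41 + 1/16)*(1 + sqrt(211)) = 657*(1 + sqrt(211))/16 = 657/16 + 657*sqrt(211)/16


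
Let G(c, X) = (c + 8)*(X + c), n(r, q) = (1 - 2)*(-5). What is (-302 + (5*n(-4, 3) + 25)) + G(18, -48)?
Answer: -1032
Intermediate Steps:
n(r, q) = 5 (n(r, q) = -1*(-5) = 5)
G(c, X) = (8 + c)*(X + c)
(-302 + (5*n(-4, 3) + 25)) + G(18, -48) = (-302 + (5*5 + 25)) + (18**2 + 8*(-48) + 8*18 - 48*18) = (-302 + (25 + 25)) + (324 - 384 + 144 - 864) = (-302 + 50) - 780 = -252 - 780 = -1032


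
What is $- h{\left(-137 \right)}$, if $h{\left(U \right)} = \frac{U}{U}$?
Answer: $-1$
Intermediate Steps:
$h{\left(U \right)} = 1$
$- h{\left(-137 \right)} = \left(-1\right) 1 = -1$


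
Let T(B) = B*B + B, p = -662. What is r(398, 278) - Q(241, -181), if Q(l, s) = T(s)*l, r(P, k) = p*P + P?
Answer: -8114858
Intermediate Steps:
r(P, k) = -661*P (r(P, k) = -662*P + P = -661*P)
T(B) = B + B**2 (T(B) = B**2 + B = B + B**2)
Q(l, s) = l*s*(1 + s) (Q(l, s) = (s*(1 + s))*l = l*s*(1 + s))
r(398, 278) - Q(241, -181) = -661*398 - 241*(-181)*(1 - 181) = -263078 - 241*(-181)*(-180) = -263078 - 1*7851780 = -263078 - 7851780 = -8114858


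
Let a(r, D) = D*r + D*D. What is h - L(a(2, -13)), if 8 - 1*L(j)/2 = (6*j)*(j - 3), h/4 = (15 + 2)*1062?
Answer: 312440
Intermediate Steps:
a(r, D) = D² + D*r (a(r, D) = D*r + D² = D² + D*r)
h = 72216 (h = 4*((15 + 2)*1062) = 4*(17*1062) = 4*18054 = 72216)
L(j) = 16 - 12*j*(-3 + j) (L(j) = 16 - 2*6*j*(j - 3) = 16 - 2*6*j*(-3 + j) = 16 - 12*j*(-3 + j))
h - L(a(2, -13)) = 72216 - (16 - 12*169*(-13 + 2)² + 36*(-13*(-13 + 2))) = 72216 - (16 - 12*(-13*(-11))² + 36*(-13*(-11))) = 72216 - (16 - 12*143² + 36*143) = 72216 - (16 - 12*20449 + 5148) = 72216 - (16 - 245388 + 5148) = 72216 - 1*(-240224) = 72216 + 240224 = 312440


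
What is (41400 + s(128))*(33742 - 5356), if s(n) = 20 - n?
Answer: 1172114712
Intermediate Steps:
(41400 + s(128))*(33742 - 5356) = (41400 + (20 - 1*128))*(33742 - 5356) = (41400 + (20 - 128))*28386 = (41400 - 108)*28386 = 41292*28386 = 1172114712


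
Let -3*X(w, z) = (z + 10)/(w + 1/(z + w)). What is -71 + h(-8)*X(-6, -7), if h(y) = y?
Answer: -5713/79 ≈ -72.316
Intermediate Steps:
X(w, z) = -(10 + z)/(3*(w + 1/(w + z))) (X(w, z) = -(z + 10)/(3*(w + 1/(z + w))) = -(10 + z)/(3*(w + 1/(w + z))))
-71 + h(-8)*X(-6, -7) = -71 - 8*(-1*(-7)² - 10*(-6) - 10*(-7) - 1*(-6)*(-7))/(3*(1 + (-6)² - 6*(-7))) = -71 - 8*(-1*49 + 60 + 70 - 42)/(3*(1 + 36 + 42)) = -71 - 8*(-49 + 60 + 70 - 42)/(3*79) = -71 - 8*39/(3*79) = -71 - 8*13/79 = -71 - 104/79 = -5713/79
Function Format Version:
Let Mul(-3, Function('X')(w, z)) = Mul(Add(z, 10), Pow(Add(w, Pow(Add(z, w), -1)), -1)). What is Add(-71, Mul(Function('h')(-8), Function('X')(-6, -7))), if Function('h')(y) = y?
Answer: Rational(-5713, 79) ≈ -72.316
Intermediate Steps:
Function('X')(w, z) = Mul(Rational(-1, 3), Pow(Add(w, Pow(Add(w, z), -1)), -1), Add(10, z)) (Function('X')(w, z) = Mul(Rational(-1, 3), Mul(Add(z, 10), Pow(Add(w, Pow(Add(z, w), -1)), -1))) = Mul(Rational(-1, 3), Mul(Add(10, z), Pow(Add(w, Pow(Add(w, z), -1)), -1))) = Mul(Rational(-1, 3), Mul(Pow(Add(w, Pow(Add(w, z), -1)), -1), Add(10, z))) = Mul(Rational(-1, 3), Pow(Add(w, Pow(Add(w, z), -1)), -1), Add(10, z)))
Add(-71, Mul(Function('h')(-8), Function('X')(-6, -7))) = Add(-71, Mul(-8, Mul(Rational(1, 3), Pow(Add(1, Pow(-6, 2), Mul(-6, -7)), -1), Add(Mul(-1, Pow(-7, 2)), Mul(-10, -6), Mul(-10, -7), Mul(-1, -6, -7))))) = Add(-71, Mul(-8, Mul(Rational(1, 3), Pow(Add(1, 36, 42), -1), Add(Mul(-1, 49), 60, 70, -42)))) = Add(-71, Mul(-8, Mul(Rational(1, 3), Pow(79, -1), Add(-49, 60, 70, -42)))) = Add(-71, Mul(-8, Mul(Rational(1, 3), Rational(1, 79), 39))) = Add(-71, Mul(-8, Rational(13, 79))) = Add(-71, Rational(-104, 79)) = Rational(-5713, 79)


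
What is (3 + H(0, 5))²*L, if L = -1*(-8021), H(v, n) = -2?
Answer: 8021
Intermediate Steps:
L = 8021
(3 + H(0, 5))²*L = (3 - 2)²*8021 = 1²*8021 = 1*8021 = 8021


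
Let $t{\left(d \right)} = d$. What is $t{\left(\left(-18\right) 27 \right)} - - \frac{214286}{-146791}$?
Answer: $- \frac{71554712}{146791} \approx -487.46$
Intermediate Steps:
$t{\left(\left(-18\right) 27 \right)} - - \frac{214286}{-146791} = \left(-18\right) 27 - - \frac{214286}{-146791} = -486 - \left(-214286\right) \left(- \frac{1}{146791}\right) = -486 - \frac{214286}{146791} = - \frac{71554712}{146791}$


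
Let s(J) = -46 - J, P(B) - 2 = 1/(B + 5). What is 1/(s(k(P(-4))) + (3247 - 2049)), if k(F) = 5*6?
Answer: 1/1122 ≈ 0.00089127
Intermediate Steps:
P(B) = 2 + 1/(5 + B) (P(B) = 2 + 1/(B + 5) = 2 + 1/(5 + B))
k(F) = 30
1/(s(k(P(-4))) + (3247 - 2049)) = 1/((-46 - 1*30) + (3247 - 2049)) = 1/((-46 - 30) + 1198) = 1/(-76 + 1198) = 1/1122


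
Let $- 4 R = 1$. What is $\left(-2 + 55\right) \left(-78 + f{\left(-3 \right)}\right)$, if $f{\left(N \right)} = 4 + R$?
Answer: $- \frac{15741}{4} \approx -3935.3$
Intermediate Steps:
$R = - \frac{1}{4}$ ($R = \left(- \frac{1}{4}\right) 1 = - \frac{1}{4} \approx -0.25$)
$f{\left(N \right)} = \frac{15}{4}$ ($f{\left(N \right)} = 4 - \frac{1}{4} = \frac{15}{4}$)
$\left(-2 + 55\right) \left(-78 + f{\left(-3 \right)}\right) = \left(-2 + 55\right) \left(-78 + \frac{15}{4}\right) = 53 \left(- \frac{297}{4}\right) = - \frac{15741}{4}$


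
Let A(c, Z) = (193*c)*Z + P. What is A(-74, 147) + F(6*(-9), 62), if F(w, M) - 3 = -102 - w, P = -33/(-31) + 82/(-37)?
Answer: -2408126674/1147 ≈ -2.0995e+6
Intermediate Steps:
P = -1321/1147 (P = -33*(-1/31) + 82*(-1/37) = 33/31 - 82/37 = -1321/1147 ≈ -1.1517)
A(c, Z) = -1321/1147 + 193*Z*c (A(c, Z) = (193*c)*Z - 1321/1147 = 193*Z*c - 1321/1147 = -1321/1147 + 193*Z*c)
F(w, M) = -99 - w (F(w, M) = 3 + (-102 - w) = -99 - w)
A(-74, 147) + F(6*(-9), 62) = (-1321/1147 + 193*147*(-74)) + (-99 - 6*(-9)) = (-1321/1147 - 2099454) + (-99 - 1*(-54)) = -2408075059/1147 + (-99 + 54) = -2408075059/1147 - 45 = -2408126674/1147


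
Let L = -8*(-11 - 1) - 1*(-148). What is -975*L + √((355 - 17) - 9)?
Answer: -237900 + √329 ≈ -2.3788e+5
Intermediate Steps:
L = 244 (L = -8*(-12) + 148 = 96 + 148 = 244)
-975*L + √((355 - 17) - 9) = -975*244 + √((355 - 17) - 9) = -237900 + √(338 - 9) = -237900 + √329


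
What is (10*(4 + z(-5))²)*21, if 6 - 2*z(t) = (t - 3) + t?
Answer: 76545/2 ≈ 38273.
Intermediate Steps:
z(t) = 9/2 - t (z(t) = 3 - ((t - 3) + t)/2 = 3 - ((-3 + t) + t)/2 = 3 - (-3 + 2*t)/2 = 3 + (3/2 - t) = 9/2 - t)
(10*(4 + z(-5))²)*21 = (10*(4 + (9/2 - 1*(-5)))²)*21 = (10*(4 + (9/2 + 5))²)*21 = (10*(4 + 19/2)²)*21 = (10*(27/2)²)*21 = (10*(729/4))*21 = (3645/2)*21 = 76545/2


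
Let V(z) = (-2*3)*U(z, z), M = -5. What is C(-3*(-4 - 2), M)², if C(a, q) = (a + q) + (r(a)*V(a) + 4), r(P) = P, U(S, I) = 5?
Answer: 273529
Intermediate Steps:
V(z) = -30 (V(z) = -2*3*5 = -6*5 = -30)
C(a, q) = 4 + q - 29*a (C(a, q) = (a + q) + (a*(-30) + 4) = (a + q) + (-30*a + 4) = (a + q) + (4 - 30*a) = 4 + q - 29*a)
C(-3*(-4 - 2), M)² = (4 - 5 - (-87)*(-4 - 2))² = (4 - 5 - (-87)*(-6))² = (4 - 5 - 29*18)² = (4 - 5 - 522)² = (-523)² = 273529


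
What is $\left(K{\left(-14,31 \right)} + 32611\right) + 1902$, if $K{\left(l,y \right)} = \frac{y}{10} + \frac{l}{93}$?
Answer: $\frac{32099833}{930} \approx 34516.0$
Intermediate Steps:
$K{\left(l,y \right)} = \frac{y}{10} + \frac{l}{93}$ ($K{\left(l,y \right)} = y \frac{1}{10} + l \frac{1}{93} = \frac{y}{10} + \frac{l}{93}$)
$\left(K{\left(-14,31 \right)} + 32611\right) + 1902 = \left(\left(\frac{1}{10} \cdot 31 + \frac{1}{93} \left(-14\right)\right) + 32611\right) + 1902 = \left(\left(\frac{31}{10} - \frac{14}{93}\right) + 32611\right) + 1902 = \left(\frac{2743}{930} + 32611\right) + 1902 = \frac{30330973}{930} + 1902 = \frac{32099833}{930}$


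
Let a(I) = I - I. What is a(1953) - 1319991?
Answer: -1319991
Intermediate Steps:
a(I) = 0
a(1953) - 1319991 = 0 - 1319991 = -1319991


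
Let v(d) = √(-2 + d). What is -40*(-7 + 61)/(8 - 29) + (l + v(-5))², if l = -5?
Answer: 846/7 - 10*I*√7 ≈ 120.86 - 26.458*I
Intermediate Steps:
-40*(-7 + 61)/(8 - 29) + (l + v(-5))² = -40*(-7 + 61)/(8 - 29) + (-5 + √(-2 - 5))² = -2160/(-21) + (-5 + √(-7))² = -2160*(-1)/21 + (-5 + I*√7)² = -40*(-18/7) + (-5 + I*√7)² = 720/7 + (-5 + I*√7)²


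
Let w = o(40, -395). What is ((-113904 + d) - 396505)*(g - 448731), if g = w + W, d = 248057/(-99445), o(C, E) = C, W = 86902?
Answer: 18363639413649918/99445 ≈ 1.8466e+11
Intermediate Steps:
w = 40
d = -248057/99445 (d = 248057*(-1/99445) = -248057/99445 ≈ -2.4944)
g = 86942 (g = 40 + 86902 = 86942)
((-113904 + d) - 396505)*(g - 448731) = ((-113904 - 248057/99445) - 396505)*(86942 - 448731) = (-11327431337/99445 - 396505)*(-361789) = -50757871062/99445*(-361789) = 18363639413649918/99445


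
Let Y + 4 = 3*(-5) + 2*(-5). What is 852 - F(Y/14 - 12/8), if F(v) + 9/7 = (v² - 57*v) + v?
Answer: 31386/49 ≈ 640.53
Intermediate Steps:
Y = -29 (Y = -4 + (3*(-5) + 2*(-5)) = -4 + (-15 - 10) = -4 - 25 = -29)
F(v) = -9/7 + v² - 56*v (F(v) = -9/7 + ((v² - 57*v) + v) = -9/7 + (v² - 56*v) = -9/7 + v² - 56*v)
852 - F(Y/14 - 12/8) = 852 - (-9/7 + (-29/14 - 12/8)² - 56*(-29/14 - 12/8)) = 852 - (-9/7 + (-29*1/14 - 12*⅛)² - 56*(-29*1/14 - 12*⅛)) = 852 - (-9/7 + (-29/14 - 3/2)² - 56*(-29/14 - 3/2)) = 852 - (-9/7 + (-25/7)² - 56*(-25/7)) = 852 - (-9/7 + 625/49 + 200) = 852 - 1*10362/49 = 852 - 10362/49 = 31386/49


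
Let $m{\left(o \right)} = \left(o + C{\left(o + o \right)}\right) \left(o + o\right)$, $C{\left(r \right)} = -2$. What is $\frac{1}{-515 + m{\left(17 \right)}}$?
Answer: $- \frac{1}{5} \approx -0.2$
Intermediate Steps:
$m{\left(o \right)} = 2 o \left(-2 + o\right)$ ($m{\left(o \right)} = \left(o - 2\right) \left(o + o\right) = \left(-2 + o\right) 2 o = 2 o \left(-2 + o\right)$)
$\frac{1}{-515 + m{\left(17 \right)}} = \frac{1}{-515 + 2 \cdot 17 \left(-2 + 17\right)} = \frac{1}{-515 + 2 \cdot 17 \cdot 15} = \frac{1}{-515 + 510} = \frac{1}{-5} = - \frac{1}{5}$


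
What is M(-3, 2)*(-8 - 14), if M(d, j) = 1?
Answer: -22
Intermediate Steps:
M(-3, 2)*(-8 - 14) = 1*(-8 - 14) = 1*(-22) = -22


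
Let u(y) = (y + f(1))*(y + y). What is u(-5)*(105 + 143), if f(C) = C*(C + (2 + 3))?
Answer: -2480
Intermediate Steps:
f(C) = C*(5 + C) (f(C) = C*(C + 5) = C*(5 + C))
u(y) = 2*y*(6 + y) (u(y) = (y + 1*(5 + 1))*(y + y) = (y + 1*6)*(2*y) = (y + 6)*(2*y) = (6 + y)*(2*y) = 2*y*(6 + y))
u(-5)*(105 + 143) = (2*(-5)*(6 - 5))*(105 + 143) = (2*(-5)*1)*248 = -10*248 = -2480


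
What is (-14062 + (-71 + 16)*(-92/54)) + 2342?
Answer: -313910/27 ≈ -11626.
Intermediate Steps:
(-14062 + (-71 + 16)*(-92/54)) + 2342 = (-14062 - (-5060)/54) + 2342 = (-14062 - 55*(-46/27)) + 2342 = (-14062 + 2530/27) + 2342 = -377144/27 + 2342 = -313910/27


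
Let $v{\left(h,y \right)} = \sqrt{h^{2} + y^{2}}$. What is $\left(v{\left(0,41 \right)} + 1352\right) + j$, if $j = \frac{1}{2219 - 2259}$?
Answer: $\frac{55719}{40} \approx 1393.0$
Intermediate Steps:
$j = - \frac{1}{40}$ ($j = \frac{1}{-40} = - \frac{1}{40} \approx -0.025$)
$\left(v{\left(0,41 \right)} + 1352\right) + j = \left(\sqrt{0^{2} + 41^{2}} + 1352\right) - \frac{1}{40} = \left(\sqrt{0 + 1681} + 1352\right) - \frac{1}{40} = \left(\sqrt{1681} + 1352\right) - \frac{1}{40} = \left(41 + 1352\right) - \frac{1}{40} = 1393 - \frac{1}{40} = \frac{55719}{40}$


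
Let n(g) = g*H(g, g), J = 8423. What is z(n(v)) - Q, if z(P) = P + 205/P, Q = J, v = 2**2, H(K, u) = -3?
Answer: -101425/12 ≈ -8452.1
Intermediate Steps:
v = 4
n(g) = -3*g (n(g) = g*(-3) = -3*g)
Q = 8423
z(n(v)) - Q = (-3*4 + 205/((-3*4))) - 1*8423 = (-12 + 205/(-12)) - 8423 = (-12 + 205*(-1/12)) - 8423 = (-12 - 205/12) - 8423 = -349/12 - 8423 = -101425/12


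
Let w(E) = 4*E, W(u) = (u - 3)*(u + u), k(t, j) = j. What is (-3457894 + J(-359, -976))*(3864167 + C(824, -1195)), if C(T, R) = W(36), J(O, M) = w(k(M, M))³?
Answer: -230079279805508794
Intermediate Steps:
W(u) = 2*u*(-3 + u) (W(u) = (-3 + u)*(2*u) = 2*u*(-3 + u))
J(O, M) = 64*M³ (J(O, M) = (4*M)³ = 64*M³)
C(T, R) = 2376 (C(T, R) = 2*36*(-3 + 36) = 2*36*33 = 2376)
(-3457894 + J(-359, -976))*(3864167 + C(824, -1195)) = (-3457894 + 64*(-976)³)*(3864167 + 2376) = (-3457894 + 64*(-929714176))*3866543 = (-3457894 - 59501707264)*3866543 = -59505165158*3866543 = -230079279805508794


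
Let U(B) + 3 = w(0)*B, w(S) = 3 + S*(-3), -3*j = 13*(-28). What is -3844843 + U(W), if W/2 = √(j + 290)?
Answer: -3844846 + 2*√3702 ≈ -3.8447e+6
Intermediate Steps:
j = 364/3 (j = -13*(-28)/3 = -⅓*(-364) = 364/3 ≈ 121.33)
w(S) = 3 - 3*S
W = 2*√3702/3 (W = 2*√(364/3 + 290) = 2*√(1234/3) = 2*(√3702/3) = 2*√3702/3 ≈ 40.563)
U(B) = -3 + 3*B (U(B) = -3 + (3 - 3*0)*B = -3 + (3 + 0)*B = -3 + 3*B)
-3844843 + U(W) = -3844843 + (-3 + 3*(2*√3702/3)) = -3844843 + (-3 + 2*√3702) = -3844846 + 2*√3702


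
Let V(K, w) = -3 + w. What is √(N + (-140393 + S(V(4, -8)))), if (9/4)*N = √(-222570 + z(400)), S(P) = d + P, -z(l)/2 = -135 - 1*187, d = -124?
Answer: 2*√(-316188 + I*√221926)/3 ≈ 0.27926 + 374.87*I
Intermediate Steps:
z(l) = 644 (z(l) = -2*(-135 - 1*187) = -2*(-135 - 187) = -2*(-322) = 644)
S(P) = -124 + P
N = 4*I*√221926/9 (N = 4*√(-222570 + 644)/9 = 4*√(-221926)/9 = 4*(I*√221926)/9 = 4*I*√221926/9 ≈ 209.37*I)
√(N + (-140393 + S(V(4, -8)))) = √(4*I*√221926/9 + (-140393 + (-124 + (-3 - 8)))) = √(4*I*√221926/9 + (-140393 + (-124 - 11))) = √(4*I*√221926/9 + (-140393 - 135)) = √(4*I*√221926/9 - 140528) = √(-140528 + 4*I*√221926/9)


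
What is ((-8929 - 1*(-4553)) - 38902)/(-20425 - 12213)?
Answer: 21639/16319 ≈ 1.3260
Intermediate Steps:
((-8929 - 1*(-4553)) - 38902)/(-20425 - 12213) = ((-8929 + 4553) - 38902)/(-32638) = (-4376 - 38902)*(-1/32638) = -43278*(-1/32638) = 21639/16319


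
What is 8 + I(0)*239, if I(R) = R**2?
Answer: 8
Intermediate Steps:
8 + I(0)*239 = 8 + 0**2*239 = 8 + 0*239 = 8 + 0 = 8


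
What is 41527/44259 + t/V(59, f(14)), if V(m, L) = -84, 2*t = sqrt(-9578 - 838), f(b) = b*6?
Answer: 41527/44259 - I*sqrt(651)/42 ≈ 0.93827 - 0.60749*I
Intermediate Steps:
f(b) = 6*b
t = 2*I*sqrt(651) (t = sqrt(-9578 - 838)/2 = sqrt(-10416)/2 = (4*I*sqrt(651))/2 = 2*I*sqrt(651) ≈ 51.029*I)
41527/44259 + t/V(59, f(14)) = 41527/44259 + (2*I*sqrt(651))/(-84) = 41527*(1/44259) + (2*I*sqrt(651))*(-1/84) = 41527/44259 - I*sqrt(651)/42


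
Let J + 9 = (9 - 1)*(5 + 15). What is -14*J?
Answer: -2114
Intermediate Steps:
J = 151 (J = -9 + (9 - 1)*(5 + 15) = -9 + 8*20 = -9 + 160 = 151)
-14*J = -14*151 = -2114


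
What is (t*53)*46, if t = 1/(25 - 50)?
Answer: -2438/25 ≈ -97.520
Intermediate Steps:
t = -1/25 (t = 1/(-25) = -1/25 ≈ -0.040000)
(t*53)*46 = -1/25*53*46 = -53/25*46 = -2438/25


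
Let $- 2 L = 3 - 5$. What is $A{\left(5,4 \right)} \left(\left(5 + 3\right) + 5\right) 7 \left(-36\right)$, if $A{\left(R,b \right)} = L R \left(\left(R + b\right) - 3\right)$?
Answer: $-98280$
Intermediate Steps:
$L = 1$ ($L = - \frac{3 - 5}{2} = \left(- \frac{1}{2}\right) \left(-2\right) = 1$)
$A{\left(R,b \right)} = R \left(-3 + R + b\right)$ ($A{\left(R,b \right)} = 1 R \left(\left(R + b\right) - 3\right) = R \left(-3 + R + b\right)$)
$A{\left(5,4 \right)} \left(\left(5 + 3\right) + 5\right) 7 \left(-36\right) = 5 \left(-3 + 5 + 4\right) \left(\left(5 + 3\right) + 5\right) 7 \left(-36\right) = 5 \cdot 6 \left(8 + 5\right) 7 \left(-36\right) = 30 \cdot 13 \cdot 7 \left(-36\right) = 390 \cdot 7 \left(-36\right) = 2730 \left(-36\right) = -98280$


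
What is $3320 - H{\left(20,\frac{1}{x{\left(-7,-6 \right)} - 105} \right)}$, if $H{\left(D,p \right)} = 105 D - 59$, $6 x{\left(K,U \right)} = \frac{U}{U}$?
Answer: $1279$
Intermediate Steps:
$x{\left(K,U \right)} = \frac{1}{6}$ ($x{\left(K,U \right)} = \frac{U \frac{1}{U}}{6} = \frac{1}{6} \cdot 1 = \frac{1}{6}$)
$H{\left(D,p \right)} = -59 + 105 D$
$3320 - H{\left(20,\frac{1}{x{\left(-7,-6 \right)} - 105} \right)} = 3320 - \left(-59 + 105 \cdot 20\right) = 3320 - \left(-59 + 2100\right) = 3320 - 2041 = 1279$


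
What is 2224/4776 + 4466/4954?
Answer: 2021707/1478769 ≈ 1.3672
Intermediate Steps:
2224/4776 + 4466/4954 = 2224*(1/4776) + 4466*(1/4954) = 278/597 + 2233/2477 = 2021707/1478769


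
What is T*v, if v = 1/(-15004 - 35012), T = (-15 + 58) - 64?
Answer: 7/16672 ≈ 0.00041987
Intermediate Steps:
T = -21 (T = 43 - 64 = -21)
v = -1/50016 (v = 1/(-50016) = -1/50016 ≈ -1.9994e-5)
T*v = -21*(-1/50016) = 7/16672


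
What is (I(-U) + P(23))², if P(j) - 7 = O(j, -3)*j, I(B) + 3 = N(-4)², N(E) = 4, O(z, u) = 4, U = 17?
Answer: 12544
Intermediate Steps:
I(B) = 13 (I(B) = -3 + 4² = -3 + 16 = 13)
P(j) = 7 + 4*j
(I(-U) + P(23))² = (13 + (7 + 4*23))² = (13 + (7 + 92))² = (13 + 99)² = 112² = 12544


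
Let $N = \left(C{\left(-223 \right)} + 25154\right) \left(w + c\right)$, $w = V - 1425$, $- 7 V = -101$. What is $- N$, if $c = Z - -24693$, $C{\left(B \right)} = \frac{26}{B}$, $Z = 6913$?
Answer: $- \frac{1185629904288}{1561} \approx -7.5953 \cdot 10^{8}$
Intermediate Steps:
$V = \frac{101}{7}$ ($V = \left(- \frac{1}{7}\right) \left(-101\right) = \frac{101}{7} \approx 14.429$)
$w = - \frac{9874}{7}$ ($w = \frac{101}{7} - 1425 = - \frac{9874}{7} \approx -1410.6$)
$c = 31606$ ($c = 6913 - -24693 = 6913 + 24693 = 31606$)
$N = \frac{1185629904288}{1561}$ ($N = \left(\frac{26}{-223} + 25154\right) \left(- \frac{9874}{7} + 31606\right) = \left(26 \left(- \frac{1}{223}\right) + 25154\right) \frac{211368}{7} = \left(- \frac{26}{223} + 25154\right) \frac{211368}{7} = \frac{5609316}{223} \cdot \frac{211368}{7} = \frac{1185629904288}{1561} \approx 7.5953 \cdot 10^{8}$)
$- N = \left(-1\right) \frac{1185629904288}{1561} = - \frac{1185629904288}{1561}$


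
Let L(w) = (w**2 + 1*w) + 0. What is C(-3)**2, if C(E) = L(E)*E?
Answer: 324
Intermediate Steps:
L(w) = w + w**2 (L(w) = (w**2 + w) + 0 = (w + w**2) + 0 = w + w**2)
C(E) = E**2*(1 + E) (C(E) = (E*(1 + E))*E = E**2*(1 + E))
C(-3)**2 = ((-3)**2*(1 - 3))**2 = (9*(-2))**2 = (-18)**2 = 324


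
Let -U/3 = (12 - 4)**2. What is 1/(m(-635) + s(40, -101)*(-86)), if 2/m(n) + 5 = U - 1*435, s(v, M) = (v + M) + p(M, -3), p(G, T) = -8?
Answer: 316/1875143 ≈ 0.00016852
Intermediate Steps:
s(v, M) = -8 + M + v (s(v, M) = (v + M) - 8 = (M + v) - 8 = -8 + M + v)
U = -192 (U = -3*(12 - 4)**2 = -3*8**2 = -3*64 = -192)
m(n) = -1/316 (m(n) = 2/(-5 + (-192 - 1*435)) = 2/(-5 + (-192 - 435)) = 2/(-5 - 627) = 2/(-632) = 2*(-1/632) = -1/316)
1/(m(-635) + s(40, -101)*(-86)) = 1/(-1/316 + (-8 - 101 + 40)*(-86)) = 1/(-1/316 - 69*(-86)) = 1/(-1/316 + 5934) = 1/(1875143/316) = 316/1875143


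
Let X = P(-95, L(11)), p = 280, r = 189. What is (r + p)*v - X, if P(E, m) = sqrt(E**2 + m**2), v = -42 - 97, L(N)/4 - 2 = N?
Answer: -65191 - sqrt(11729) ≈ -65299.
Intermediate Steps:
L(N) = 8 + 4*N
v = -139
X = sqrt(11729) (X = sqrt((-95)**2 + (8 + 4*11)**2) = sqrt(9025 + (8 + 44)**2) = sqrt(9025 + 52**2) = sqrt(9025 + 2704) = sqrt(11729) ≈ 108.30)
(r + p)*v - X = (189 + 280)*(-139) - sqrt(11729) = 469*(-139) - sqrt(11729) = -65191 - sqrt(11729)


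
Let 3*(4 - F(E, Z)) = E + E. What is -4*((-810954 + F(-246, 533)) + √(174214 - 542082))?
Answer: 3243144 - 8*I*√91967 ≈ 3.2431e+6 - 2426.1*I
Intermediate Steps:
F(E, Z) = 4 - 2*E/3 (F(E, Z) = 4 - (E + E)/3 = 4 - 2*E/3)
-4*((-810954 + F(-246, 533)) + √(174214 - 542082)) = -4*((-810954 + (4 - ⅔*(-246))) + √(174214 - 542082)) = -4*((-810954 + (4 + 164)) + √(-367868)) = -4*((-810954 + 168) + 2*I*√91967) = -4*(-810786 + 2*I*√91967) = 3243144 - 8*I*√91967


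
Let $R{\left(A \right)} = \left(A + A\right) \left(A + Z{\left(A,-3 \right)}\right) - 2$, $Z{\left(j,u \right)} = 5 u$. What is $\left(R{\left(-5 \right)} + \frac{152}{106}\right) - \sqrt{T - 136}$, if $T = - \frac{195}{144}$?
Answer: $\frac{10570}{53} - \frac{i \sqrt{19779}}{12} \approx 199.43 - 11.72 i$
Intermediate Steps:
$T = - \frac{65}{48}$ ($T = \left(-195\right) \frac{1}{144} = - \frac{65}{48} \approx -1.3542$)
$R{\left(A \right)} = -2 + 2 A \left(-15 + A\right)$ ($R{\left(A \right)} = \left(A + A\right) \left(A + 5 \left(-3\right)\right) - 2 = 2 A \left(A - 15\right) - 2 = 2 A \left(-15 + A\right) - 2 = -2 + 2 A \left(-15 + A\right)$)
$\left(R{\left(-5 \right)} + \frac{152}{106}\right) - \sqrt{T - 136} = \left(\left(-2 - -150 + 2 \left(-5\right)^{2}\right) + \frac{152}{106}\right) - \sqrt{- \frac{65}{48} - 136} = \left(\left(-2 + 150 + 2 \cdot 25\right) + 152 \cdot \frac{1}{106}\right) - \sqrt{- \frac{6593}{48}} = \left(\left(-2 + 150 + 50\right) + \frac{76}{53}\right) - \frac{i \sqrt{19779}}{12} = \left(198 + \frac{76}{53}\right) - \frac{i \sqrt{19779}}{12} = \frac{10570}{53} - \frac{i \sqrt{19779}}{12}$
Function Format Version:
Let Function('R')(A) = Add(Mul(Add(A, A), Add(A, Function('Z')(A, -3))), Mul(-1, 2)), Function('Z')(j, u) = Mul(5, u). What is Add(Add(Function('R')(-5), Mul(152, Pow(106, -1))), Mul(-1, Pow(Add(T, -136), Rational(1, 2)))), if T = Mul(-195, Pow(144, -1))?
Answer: Add(Rational(10570, 53), Mul(Rational(-1, 12), I, Pow(19779, Rational(1, 2)))) ≈ Add(199.43, Mul(-11.720, I))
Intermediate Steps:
T = Rational(-65, 48) (T = Mul(-195, Rational(1, 144)) = Rational(-65, 48) ≈ -1.3542)
Function('R')(A) = Add(-2, Mul(2, A, Add(-15, A))) (Function('R')(A) = Add(Mul(Add(A, A), Add(A, Mul(5, -3))), Mul(-1, 2)) = Add(Mul(Mul(2, A), Add(A, -15)), -2) = Add(Mul(Mul(2, A), Add(-15, A)), -2) = Add(Mul(2, A, Add(-15, A)), -2) = Add(-2, Mul(2, A, Add(-15, A))))
Add(Add(Function('R')(-5), Mul(152, Pow(106, -1))), Mul(-1, Pow(Add(T, -136), Rational(1, 2)))) = Add(Add(Add(-2, Mul(-30, -5), Mul(2, Pow(-5, 2))), Mul(152, Pow(106, -1))), Mul(-1, Pow(Add(Rational(-65, 48), -136), Rational(1, 2)))) = Add(Add(Add(-2, 150, Mul(2, 25)), Mul(152, Rational(1, 106))), Mul(-1, Pow(Rational(-6593, 48), Rational(1, 2)))) = Add(Add(Add(-2, 150, 50), Rational(76, 53)), Mul(-1, Mul(Rational(1, 12), I, Pow(19779, Rational(1, 2))))) = Add(Add(198, Rational(76, 53)), Mul(Rational(-1, 12), I, Pow(19779, Rational(1, 2)))) = Add(Rational(10570, 53), Mul(Rational(-1, 12), I, Pow(19779, Rational(1, 2))))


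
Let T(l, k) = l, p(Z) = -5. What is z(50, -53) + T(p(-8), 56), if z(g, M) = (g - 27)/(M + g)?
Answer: -38/3 ≈ -12.667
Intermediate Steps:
z(g, M) = (-27 + g)/(M + g)
z(50, -53) + T(p(-8), 56) = (-27 + 50)/(-53 + 50) - 5 = 23/(-3) - 5 = -1/3*23 - 5 = -23/3 - 5 = -38/3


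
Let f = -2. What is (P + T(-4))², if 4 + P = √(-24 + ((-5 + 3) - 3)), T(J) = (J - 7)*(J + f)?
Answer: (62 + I*√29)² ≈ 3815.0 + 667.76*I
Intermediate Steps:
T(J) = (-7 + J)*(-2 + J) (T(J) = (J - 7)*(J - 2) = (-7 + J)*(-2 + J))
P = -4 + I*√29 (P = -4 + √(-24 + ((-5 + 3) - 3)) = -4 + √(-24 + (-2 - 3)) = -4 + √(-24 - 5) = -4 + √(-29) = -4 + I*√29 ≈ -4.0 + 5.3852*I)
(P + T(-4))² = ((-4 + I*√29) + (14 + (-4)² - 9*(-4)))² = ((-4 + I*√29) + (14 + 16 + 36))² = ((-4 + I*√29) + 66)² = (62 + I*√29)²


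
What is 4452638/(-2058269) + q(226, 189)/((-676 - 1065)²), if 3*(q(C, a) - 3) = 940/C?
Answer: -4575244823082839/2114946439929471 ≈ -2.1633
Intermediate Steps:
q(C, a) = 3 + 940/(3*C) (q(C, a) = 3 + (940/C)/3 = 3 + 940/(3*C))
4452638/(-2058269) + q(226, 189)/((-676 - 1065)²) = 4452638/(-2058269) + (3 + (940/3)/226)/((-676 - 1065)²) = 4452638*(-1/2058269) + (3 + (940/3)*(1/226))/((-1741)²) = -4452638/2058269 + (3 + 470/339)/3031081 = -4452638/2058269 + (1487/339)*(1/3031081) = -4452638/2058269 + 1487/1027536459 = -4575244823082839/2114946439929471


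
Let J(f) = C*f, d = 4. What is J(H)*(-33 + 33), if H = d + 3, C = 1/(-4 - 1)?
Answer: 0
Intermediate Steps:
C = -⅕ (C = 1/(-5) = -⅕ ≈ -0.20000)
H = 7 (H = 4 + 3 = 7)
J(f) = -f/5
J(H)*(-33 + 33) = (-⅕*7)*(-33 + 33) = -7/5*0 = 0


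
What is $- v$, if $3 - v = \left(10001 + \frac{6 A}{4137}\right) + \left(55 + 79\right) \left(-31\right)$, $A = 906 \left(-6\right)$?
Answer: $\frac{8048004}{1379} \approx 5836.1$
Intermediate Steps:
$A = -5436$
$v = - \frac{8048004}{1379}$ ($v = 3 - \left(\left(10001 + \frac{6 \left(-5436\right)}{4137}\right) + \left(55 + 79\right) \left(-31\right)\right) = 3 - \left(\left(10001 - \frac{10872}{1379}\right) + 134 \left(-31\right)\right) = 3 - \left(\left(10001 - \frac{10872}{1379}\right) - 4154\right) = 3 - \left(\frac{13780507}{1379} - 4154\right) = 3 - \frac{8052141}{1379} = - \frac{8048004}{1379} \approx -5836.1$)
$- v = \left(-1\right) \left(- \frac{8048004}{1379}\right) = \frac{8048004}{1379}$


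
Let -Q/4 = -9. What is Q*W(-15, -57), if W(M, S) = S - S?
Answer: 0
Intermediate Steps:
Q = 36 (Q = -4*(-9) = 36)
W(M, S) = 0
Q*W(-15, -57) = 36*0 = 0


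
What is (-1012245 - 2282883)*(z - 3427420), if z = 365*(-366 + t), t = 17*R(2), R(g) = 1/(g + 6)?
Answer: 11731427975625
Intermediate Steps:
R(g) = 1/(6 + g)
t = 17/8 (t = 17/(6 + 2) = 17/8 ≈ 2.1250)
z = -1062515/8 (z = 365*(-366 + 17/8) = 365*(-2911/8) = -1062515/8 ≈ -1.3281e+5)
(-1012245 - 2282883)*(z - 3427420) = (-1012245 - 2282883)*(-1062515/8 - 3427420) = -3295128*(-28481875/8) = 11731427975625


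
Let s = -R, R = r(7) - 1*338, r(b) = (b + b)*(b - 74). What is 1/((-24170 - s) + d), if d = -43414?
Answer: -1/68860 ≈ -1.4522e-5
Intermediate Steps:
r(b) = 2*b*(-74 + b) (r(b) = (2*b)*(-74 + b) = 2*b*(-74 + b))
R = -1276 (R = 2*7*(-74 + 7) - 1*338 = 2*7*(-67) - 338 = -938 - 338 = -1276)
s = 1276 (s = -1*(-1276) = 1276)
1/((-24170 - s) + d) = 1/((-24170 - 1*1276) - 43414) = 1/((-24170 - 1276) - 43414) = 1/(-25446 - 43414) = 1/(-68860) = -1/68860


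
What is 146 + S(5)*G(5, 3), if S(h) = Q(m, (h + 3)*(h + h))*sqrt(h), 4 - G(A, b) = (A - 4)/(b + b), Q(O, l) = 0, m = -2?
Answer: 146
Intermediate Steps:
G(A, b) = 4 - (-4 + A)/(2*b) (G(A, b) = 4 - (A - 4)/(b + b) = 4 - (-4 + A)/(2*b))
S(h) = 0 (S(h) = 0*sqrt(h) = 0)
146 + S(5)*G(5, 3) = 146 + 0*((1/2)*(4 - 1*5 + 8*3)/3) = 146 + 0*((1/2)*(1/3)*(4 - 5 + 24)) = 146 + 0*((1/2)*(1/3)*23) = 146 + 0*(23/6) = 146 + 0 = 146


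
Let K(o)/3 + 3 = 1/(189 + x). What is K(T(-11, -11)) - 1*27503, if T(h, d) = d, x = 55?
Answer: -6712925/244 ≈ -27512.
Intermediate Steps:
K(o) = -2193/244 (K(o) = -9 + 3/(189 + 55) = -9 + 3/244 = -2193/244)
K(T(-11, -11)) - 1*27503 = -2193/244 - 1*27503 = -2193/244 - 27503 = -6712925/244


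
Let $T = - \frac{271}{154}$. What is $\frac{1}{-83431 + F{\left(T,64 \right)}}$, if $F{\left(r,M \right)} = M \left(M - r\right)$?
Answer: $- \frac{77}{6100123} \approx -1.2623 \cdot 10^{-5}$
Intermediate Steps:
$T = - \frac{271}{154}$ ($T = \left(-271\right) \frac{1}{154} = - \frac{271}{154} \approx -1.7597$)
$\frac{1}{-83431 + F{\left(T,64 \right)}} = \frac{1}{-83431 + 64 \left(64 - - \frac{271}{154}\right)} = \frac{1}{-83431 + 64 \left(64 + \frac{271}{154}\right)} = \frac{1}{-83431 + 64 \cdot \frac{10127}{154}} = \frac{1}{-83431 + \frac{324064}{77}} = \frac{1}{- \frac{6100123}{77}} = - \frac{77}{6100123}$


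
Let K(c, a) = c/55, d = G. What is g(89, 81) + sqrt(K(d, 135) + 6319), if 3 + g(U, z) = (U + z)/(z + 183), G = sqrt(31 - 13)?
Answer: -311/132 + sqrt(19114975 + 165*sqrt(2))/55 ≈ 77.137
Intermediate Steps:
G = 3*sqrt(2) (G = sqrt(18) = 3*sqrt(2) ≈ 4.2426)
d = 3*sqrt(2) ≈ 4.2426
g(U, z) = -3 + (U + z)/(183 + z) (g(U, z) = -3 + (U + z)/(z + 183) = -3 + (U + z)/(183 + z))
K(c, a) = c/55 (K(c, a) = c*(1/55) = c/55)
g(89, 81) + sqrt(K(d, 135) + 6319) = (-549 + 89 - 2*81)/(183 + 81) + sqrt((3*sqrt(2))/55 + 6319) = (-549 + 89 - 162)/264 + sqrt(3*sqrt(2)/55 + 6319) = (1/264)*(-622) + sqrt(6319 + 3*sqrt(2)/55) = -311/132 + sqrt(6319 + 3*sqrt(2)/55)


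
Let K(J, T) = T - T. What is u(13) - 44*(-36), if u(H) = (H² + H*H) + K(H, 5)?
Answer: 1922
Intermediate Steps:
K(J, T) = 0
u(H) = 2*H² (u(H) = (H² + H*H) + 0 = (H² + H²) + 0 = 2*H² + 0 = 2*H²)
u(13) - 44*(-36) = 2*13² - 44*(-36) = 2*169 + 1584 = 338 + 1584 = 1922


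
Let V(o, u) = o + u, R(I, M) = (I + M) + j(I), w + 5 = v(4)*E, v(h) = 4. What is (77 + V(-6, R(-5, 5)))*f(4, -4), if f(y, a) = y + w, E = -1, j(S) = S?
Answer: -330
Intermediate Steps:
w = -9 (w = -5 + 4*(-1) = -5 - 4 = -9)
R(I, M) = M + 2*I (R(I, M) = (I + M) + I = M + 2*I)
f(y, a) = -9 + y (f(y, a) = y - 9 = -9 + y)
(77 + V(-6, R(-5, 5)))*f(4, -4) = (77 + (-6 + (5 + 2*(-5))))*(-9 + 4) = (77 + (-6 + (5 - 10)))*(-5) = (77 + (-6 - 5))*(-5) = (77 - 11)*(-5) = 66*(-5) = -330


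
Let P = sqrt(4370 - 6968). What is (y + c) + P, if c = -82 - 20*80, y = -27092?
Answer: -28774 + I*sqrt(2598) ≈ -28774.0 + 50.971*I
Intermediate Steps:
c = -1682 (c = -82 - 1600 = -1682)
P = I*sqrt(2598) (P = sqrt(-2598) = I*sqrt(2598) ≈ 50.971*I)
(y + c) + P = (-27092 - 1682) + I*sqrt(2598) = -28774 + I*sqrt(2598)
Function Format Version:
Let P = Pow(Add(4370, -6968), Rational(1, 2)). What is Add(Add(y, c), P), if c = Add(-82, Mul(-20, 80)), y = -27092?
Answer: Add(-28774, Mul(I, Pow(2598, Rational(1, 2)))) ≈ Add(-28774., Mul(50.971, I))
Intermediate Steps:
c = -1682 (c = Add(-82, -1600) = -1682)
P = Mul(I, Pow(2598, Rational(1, 2))) (P = Pow(-2598, Rational(1, 2)) = Mul(I, Pow(2598, Rational(1, 2))) ≈ Mul(50.971, I))
Add(Add(y, c), P) = Add(Add(-27092, -1682), Mul(I, Pow(2598, Rational(1, 2)))) = Add(-28774, Mul(I, Pow(2598, Rational(1, 2))))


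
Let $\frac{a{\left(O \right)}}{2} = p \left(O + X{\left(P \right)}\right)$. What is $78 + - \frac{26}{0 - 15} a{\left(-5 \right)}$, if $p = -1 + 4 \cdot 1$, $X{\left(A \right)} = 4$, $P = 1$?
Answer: $\frac{338}{5} \approx 67.6$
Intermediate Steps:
$p = 3$ ($p = -1 + 4 = 3$)
$a{\left(O \right)} = 24 + 6 O$ ($a{\left(O \right)} = 2 \cdot 3 \left(O + 4\right) = 2 \cdot 3 \left(4 + O\right) = 2 \left(12 + 3 O\right) = 24 + 6 O$)
$78 + - \frac{26}{0 - 15} a{\left(-5 \right)} = 78 + - \frac{26}{0 - 15} \left(24 + 6 \left(-5\right)\right) = 78 + - \frac{26}{0 - 15} \left(24 - 30\right) = 78 + - \frac{26}{-15} \left(-6\right) = 78 + \left(-26\right) \left(- \frac{1}{15}\right) \left(-6\right) = 78 + \frac{26}{15} \left(-6\right) = 78 - \frac{52}{5} = \frac{338}{5}$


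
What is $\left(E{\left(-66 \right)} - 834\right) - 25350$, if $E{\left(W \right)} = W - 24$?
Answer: $-26274$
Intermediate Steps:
$E{\left(W \right)} = -24 + W$
$\left(E{\left(-66 \right)} - 834\right) - 25350 = \left(\left(-24 - 66\right) - 834\right) - 25350 = \left(-90 - 834\right) - 25350 = -924 - 25350 = -26274$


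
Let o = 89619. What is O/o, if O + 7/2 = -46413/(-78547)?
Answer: -457003/14078607186 ≈ -3.2461e-5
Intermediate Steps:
O = -457003/157094 (O = -7/2 - 46413/(-78547) = -7/2 - 46413*(-1/78547) = -7/2 + 46413/78547 = -457003/157094 ≈ -2.9091)
O/o = -457003/157094/89619 = -457003/157094*1/89619 = -457003/14078607186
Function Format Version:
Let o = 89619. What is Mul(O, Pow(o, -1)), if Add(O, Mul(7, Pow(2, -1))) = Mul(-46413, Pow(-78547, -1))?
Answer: Rational(-457003, 14078607186) ≈ -3.2461e-5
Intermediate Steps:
O = Rational(-457003, 157094) (O = Add(Rational(-7, 2), Mul(-46413, Pow(-78547, -1))) = Add(Rational(-7, 2), Mul(-46413, Rational(-1, 78547))) = Add(Rational(-7, 2), Rational(46413, 78547)) = Rational(-457003, 157094) ≈ -2.9091)
Mul(O, Pow(o, -1)) = Mul(Rational(-457003, 157094), Pow(89619, -1)) = Mul(Rational(-457003, 157094), Rational(1, 89619)) = Rational(-457003, 14078607186)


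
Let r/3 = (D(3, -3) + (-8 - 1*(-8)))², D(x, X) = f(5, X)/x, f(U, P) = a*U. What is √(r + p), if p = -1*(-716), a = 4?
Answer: 14*√39/3 ≈ 29.143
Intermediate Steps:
p = 716
f(U, P) = 4*U
D(x, X) = 20/x (D(x, X) = (4*5)/x = 20/x)
r = 400/3 (r = 3*(20/3 + (-8 - 1*(-8)))² = 3*(20*(⅓) + (-8 + 8))² = 3*(20/3 + 0)² = 3*(20/3)² = 3*(400/9) = 400/3 ≈ 133.33)
√(r + p) = √(400/3 + 716) = √(2548/3) = 14*√39/3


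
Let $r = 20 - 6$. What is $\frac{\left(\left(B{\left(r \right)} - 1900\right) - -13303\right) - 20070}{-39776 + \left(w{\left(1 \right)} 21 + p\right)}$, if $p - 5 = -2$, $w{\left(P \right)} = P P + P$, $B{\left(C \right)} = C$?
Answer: $\frac{8653}{39731} \approx 0.21779$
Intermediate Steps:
$r = 14$
$w{\left(P \right)} = P + P^{2}$ ($w{\left(P \right)} = P^{2} + P = P + P^{2}$)
$p = 3$ ($p = 5 - 2 = 3$)
$\frac{\left(\left(B{\left(r \right)} - 1900\right) - -13303\right) - 20070}{-39776 + \left(w{\left(1 \right)} 21 + p\right)} = \frac{\left(\left(14 - 1900\right) - -13303\right) - 20070}{-39776 + \left(1 \left(1 + 1\right) 21 + 3\right)} = \frac{\left(\left(14 - 1900\right) + 13303\right) - 20070}{-39776 + \left(1 \cdot 2 \cdot 21 + 3\right)} = \frac{\left(-1886 + 13303\right) - 20070}{-39776 + \left(2 \cdot 21 + 3\right)} = \frac{11417 - 20070}{-39776 + \left(42 + 3\right)} = - \frac{8653}{-39776 + 45} = - \frac{8653}{-39731} = \left(-8653\right) \left(- \frac{1}{39731}\right) = \frac{8653}{39731}$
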